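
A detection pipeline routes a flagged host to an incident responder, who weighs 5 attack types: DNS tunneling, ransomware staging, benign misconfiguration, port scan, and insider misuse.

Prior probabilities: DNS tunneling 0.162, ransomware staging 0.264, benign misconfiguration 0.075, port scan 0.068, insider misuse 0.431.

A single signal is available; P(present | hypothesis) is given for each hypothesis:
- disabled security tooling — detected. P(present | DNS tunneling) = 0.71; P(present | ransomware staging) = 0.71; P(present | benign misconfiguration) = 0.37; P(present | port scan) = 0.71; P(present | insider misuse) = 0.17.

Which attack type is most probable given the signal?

ransomware staging

Multiply each prior by the likelihood of the signal:
  DNS tunneling: 0.162 × 0.71 = 0.11502
  ransomware staging: 0.264 × 0.71 = 0.18744
  benign misconfiguration: 0.075 × 0.37 = 0.02775
  port scan: 0.068 × 0.71 = 0.04828
  insider misuse: 0.431 × 0.17 = 0.07327
Marginal likelihood of the evidence = 0.45176.
P(DNS tunneling | evidence) ≈ 0.11502 / 0.45176 ≈ 0.255
P(ransomware staging | evidence) ≈ 0.18744 / 0.45176 ≈ 0.415
P(benign misconfiguration | evidence) ≈ 0.02775 / 0.45176 ≈ 0.061
P(port scan | evidence) ≈ 0.04828 / 0.45176 ≈ 0.107
P(insider misuse | evidence) ≈ 0.07327 / 0.45176 ≈ 0.162
The largest is 0.415, so ransomware staging is most probable.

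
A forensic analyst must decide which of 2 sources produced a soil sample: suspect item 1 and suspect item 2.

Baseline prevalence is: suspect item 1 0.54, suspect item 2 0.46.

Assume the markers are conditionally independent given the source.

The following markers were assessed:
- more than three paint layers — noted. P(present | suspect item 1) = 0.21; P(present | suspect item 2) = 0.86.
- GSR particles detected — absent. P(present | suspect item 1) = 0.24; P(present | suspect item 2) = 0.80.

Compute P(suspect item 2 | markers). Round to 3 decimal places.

Multiply each prior by the joint likelihood of the marker pattern (using 1 − P(present | H) for each absent marker):
  suspect item 1: 0.54 × 0.21 × (1 − 0.24) = 0.086184
  suspect item 2: 0.46 × 0.86 × (1 − 0.80) = 0.07912
Normalizing constant Z = 0.086184 + 0.07912 = 0.1653.
P(suspect item 2 | evidence) = 0.07912 / 0.1653 ≈ 0.479.

0.479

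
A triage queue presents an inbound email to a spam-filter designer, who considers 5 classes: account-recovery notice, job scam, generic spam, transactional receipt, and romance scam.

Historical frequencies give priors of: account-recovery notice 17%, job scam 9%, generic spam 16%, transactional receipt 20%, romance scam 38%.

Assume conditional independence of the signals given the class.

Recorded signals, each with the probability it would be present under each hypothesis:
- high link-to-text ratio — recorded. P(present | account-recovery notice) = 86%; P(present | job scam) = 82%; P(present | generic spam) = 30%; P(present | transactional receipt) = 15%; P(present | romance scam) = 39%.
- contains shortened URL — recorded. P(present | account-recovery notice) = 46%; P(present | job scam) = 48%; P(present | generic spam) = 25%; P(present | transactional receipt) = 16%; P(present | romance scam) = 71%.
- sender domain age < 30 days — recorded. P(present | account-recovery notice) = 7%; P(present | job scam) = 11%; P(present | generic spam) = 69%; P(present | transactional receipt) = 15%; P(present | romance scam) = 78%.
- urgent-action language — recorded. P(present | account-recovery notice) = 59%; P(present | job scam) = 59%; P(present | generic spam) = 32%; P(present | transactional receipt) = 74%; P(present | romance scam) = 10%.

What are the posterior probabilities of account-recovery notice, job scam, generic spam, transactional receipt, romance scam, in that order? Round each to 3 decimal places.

For each hypothesis, the unnormalized posterior weight is prior × product of the signal likelihoods:
  account-recovery notice: 0.17 × 0.86 × 0.46 × 0.07 × 0.59 = 0.0027775
  job scam: 0.09 × 0.82 × 0.48 × 0.11 × 0.59 = 0.002299
  generic spam: 0.16 × 0.30 × 0.25 × 0.69 × 0.32 = 0.0026496
  transactional receipt: 0.20 × 0.15 × 0.16 × 0.15 × 0.74 = 0.0005328
  romance scam: 0.38 × 0.39 × 0.71 × 0.78 × 0.10 = 0.0082073
Marginal likelihood of the evidence = 0.016466.
P(account-recovery notice | evidence) = 0.0027775 / 0.016466 ≈ 0.169
P(job scam | evidence) = 0.002299 / 0.016466 ≈ 0.140
P(generic spam | evidence) = 0.0026496 / 0.016466 ≈ 0.161
P(transactional receipt | evidence) = 0.0005328 / 0.016466 ≈ 0.032
P(romance scam | evidence) = 0.0082073 / 0.016466 ≈ 0.498

0.169, 0.140, 0.161, 0.032, 0.498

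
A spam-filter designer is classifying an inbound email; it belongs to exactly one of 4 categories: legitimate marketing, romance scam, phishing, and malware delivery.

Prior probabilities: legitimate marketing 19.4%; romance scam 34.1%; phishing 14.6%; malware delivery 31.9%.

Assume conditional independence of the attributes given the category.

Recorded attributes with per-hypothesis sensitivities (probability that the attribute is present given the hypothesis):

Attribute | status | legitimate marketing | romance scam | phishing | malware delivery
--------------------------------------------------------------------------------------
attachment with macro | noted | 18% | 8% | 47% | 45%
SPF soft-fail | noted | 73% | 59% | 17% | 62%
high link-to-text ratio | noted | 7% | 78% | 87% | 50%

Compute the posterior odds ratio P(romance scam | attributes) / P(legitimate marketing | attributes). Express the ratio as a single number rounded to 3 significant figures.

7.04

Unnormalized posterior weight (prior times the attribute likelihoods) for each of the two hypotheses:
  romance scam: 0.341 × 0.08 × 0.59 × 0.78 = 0.012554
  legitimate marketing: 0.194 × 0.18 × 0.73 × 0.07 = 0.0017844
Odds(romance scam : legitimate marketing) = 0.012554 / 0.0017844 ≈ 7.04.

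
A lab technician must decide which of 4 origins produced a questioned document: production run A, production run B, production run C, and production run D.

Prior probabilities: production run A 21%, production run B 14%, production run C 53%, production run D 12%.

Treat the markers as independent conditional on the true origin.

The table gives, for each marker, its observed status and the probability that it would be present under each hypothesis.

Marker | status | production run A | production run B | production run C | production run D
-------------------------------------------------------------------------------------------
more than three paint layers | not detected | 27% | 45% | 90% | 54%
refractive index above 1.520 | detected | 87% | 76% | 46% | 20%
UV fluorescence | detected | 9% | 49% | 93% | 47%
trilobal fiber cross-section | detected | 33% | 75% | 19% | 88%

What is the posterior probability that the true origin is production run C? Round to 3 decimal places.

0.125

By Bayes' rule with conditional independence, the unnormalized weight for each hypothesis is prior × ∏ likelihoods (using 1 − P(present | H) for each absent marker):
  production run A: 0.21 × (1 − 0.27) × 0.87 × 0.09 × 0.33 = 0.0039611
  production run B: 0.14 × (1 − 0.45) × 0.76 × 0.49 × 0.75 = 0.021506
  production run C: 0.53 × (1 − 0.90) × 0.46 × 0.93 × 0.19 = 0.0043079
  production run D: 0.12 × (1 − 0.54) × 0.20 × 0.47 × 0.88 = 0.0045661
Marginal likelihood of the evidence = 0.034341.
P(production run C | evidence) = 0.0043079 / 0.034341 ≈ 0.125.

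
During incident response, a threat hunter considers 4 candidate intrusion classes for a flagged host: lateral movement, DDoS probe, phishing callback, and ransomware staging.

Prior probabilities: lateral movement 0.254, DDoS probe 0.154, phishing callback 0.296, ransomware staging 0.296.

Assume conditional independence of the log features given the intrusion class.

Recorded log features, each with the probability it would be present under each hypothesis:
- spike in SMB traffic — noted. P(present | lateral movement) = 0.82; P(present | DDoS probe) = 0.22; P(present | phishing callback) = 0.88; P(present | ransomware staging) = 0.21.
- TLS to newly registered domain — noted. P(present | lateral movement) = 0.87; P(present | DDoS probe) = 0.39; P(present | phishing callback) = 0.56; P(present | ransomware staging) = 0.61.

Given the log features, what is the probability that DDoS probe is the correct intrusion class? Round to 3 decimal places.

For each hypothesis, the unnormalized posterior weight is prior × product of the log feature likelihoods:
  lateral movement: 0.254 × 0.82 × 0.87 = 0.1812
  DDoS probe: 0.154 × 0.22 × 0.39 = 0.013213
  phishing callback: 0.296 × 0.88 × 0.56 = 0.14587
  ransomware staging: 0.296 × 0.21 × 0.61 = 0.037918
The unnormalized weights sum to 0.3782.
P(DDoS probe | evidence) = 0.013213 / 0.3782 ≈ 0.035.

0.035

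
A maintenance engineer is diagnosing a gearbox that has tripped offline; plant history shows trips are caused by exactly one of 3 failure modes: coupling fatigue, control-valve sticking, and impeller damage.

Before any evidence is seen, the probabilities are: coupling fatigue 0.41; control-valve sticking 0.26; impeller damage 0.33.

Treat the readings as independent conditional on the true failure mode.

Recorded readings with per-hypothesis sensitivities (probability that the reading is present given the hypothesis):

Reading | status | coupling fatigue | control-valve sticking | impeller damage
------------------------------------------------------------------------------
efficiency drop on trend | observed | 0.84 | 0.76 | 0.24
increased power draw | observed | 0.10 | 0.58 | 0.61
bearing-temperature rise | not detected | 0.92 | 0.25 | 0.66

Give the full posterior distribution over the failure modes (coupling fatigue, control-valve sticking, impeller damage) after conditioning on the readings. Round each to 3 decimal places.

0.026, 0.818, 0.156

By Bayes' rule with conditional independence, the unnormalized weight for each hypothesis is prior × ∏ likelihoods (using 1 − P(present | H) for each absent reading):
  coupling fatigue: 0.41 × 0.84 × 0.10 × (1 − 0.92) = 0.0027552
  control-valve sticking: 0.26 × 0.76 × 0.58 × (1 − 0.25) = 0.085956
  impeller damage: 0.33 × 0.24 × 0.61 × (1 − 0.66) = 0.016426
Marginal likelihood of the evidence = 0.10514.
P(coupling fatigue | evidence) = 0.0027552 / 0.10514 ≈ 0.026
P(control-valve sticking | evidence) = 0.085956 / 0.10514 ≈ 0.818
P(impeller damage | evidence) = 0.016426 / 0.10514 ≈ 0.156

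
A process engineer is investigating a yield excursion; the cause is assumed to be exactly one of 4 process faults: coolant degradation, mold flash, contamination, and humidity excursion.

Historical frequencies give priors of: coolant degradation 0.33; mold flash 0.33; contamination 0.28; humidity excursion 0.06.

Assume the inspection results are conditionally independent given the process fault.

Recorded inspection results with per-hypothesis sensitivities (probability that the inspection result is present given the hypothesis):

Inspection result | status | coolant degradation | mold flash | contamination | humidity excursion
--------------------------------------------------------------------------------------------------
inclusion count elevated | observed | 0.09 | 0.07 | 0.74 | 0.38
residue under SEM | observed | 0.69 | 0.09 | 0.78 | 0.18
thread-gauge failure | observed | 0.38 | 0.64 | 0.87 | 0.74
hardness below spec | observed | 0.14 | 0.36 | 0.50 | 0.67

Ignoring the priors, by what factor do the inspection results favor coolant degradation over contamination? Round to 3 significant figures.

The Bayes factor is the ratio of the joint likelihoods of the inspection result pattern under the two hypotheses.
  coolant degradation: 0.09 × 0.69 × 0.38 × 0.14 = 0.0033037
  contamination: 0.74 × 0.78 × 0.87 × 0.50 = 0.25108
Bayes factor = 0.0033037 / 0.25108 ≈ 0.0132

0.0132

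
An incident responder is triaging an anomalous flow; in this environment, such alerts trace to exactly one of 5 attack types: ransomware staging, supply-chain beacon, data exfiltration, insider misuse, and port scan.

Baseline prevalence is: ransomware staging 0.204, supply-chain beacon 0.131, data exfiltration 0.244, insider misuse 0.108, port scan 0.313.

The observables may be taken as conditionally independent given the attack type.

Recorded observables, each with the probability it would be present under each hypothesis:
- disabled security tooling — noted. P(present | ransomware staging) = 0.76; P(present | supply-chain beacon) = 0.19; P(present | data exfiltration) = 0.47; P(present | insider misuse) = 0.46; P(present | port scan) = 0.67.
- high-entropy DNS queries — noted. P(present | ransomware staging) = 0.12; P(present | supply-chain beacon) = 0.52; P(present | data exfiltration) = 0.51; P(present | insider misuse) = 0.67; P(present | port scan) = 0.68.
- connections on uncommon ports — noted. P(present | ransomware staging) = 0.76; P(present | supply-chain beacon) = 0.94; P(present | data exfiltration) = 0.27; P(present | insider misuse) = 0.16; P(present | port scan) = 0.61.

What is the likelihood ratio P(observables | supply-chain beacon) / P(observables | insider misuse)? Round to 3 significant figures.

1.88

The Bayes factor is the ratio of the joint likelihoods of the observable pattern under the two hypotheses.
  supply-chain beacon: 0.19 × 0.52 × 0.94 = 0.092872
  insider misuse: 0.46 × 0.67 × 0.16 = 0.049312
Bayes factor = 0.092872 / 0.049312 ≈ 1.88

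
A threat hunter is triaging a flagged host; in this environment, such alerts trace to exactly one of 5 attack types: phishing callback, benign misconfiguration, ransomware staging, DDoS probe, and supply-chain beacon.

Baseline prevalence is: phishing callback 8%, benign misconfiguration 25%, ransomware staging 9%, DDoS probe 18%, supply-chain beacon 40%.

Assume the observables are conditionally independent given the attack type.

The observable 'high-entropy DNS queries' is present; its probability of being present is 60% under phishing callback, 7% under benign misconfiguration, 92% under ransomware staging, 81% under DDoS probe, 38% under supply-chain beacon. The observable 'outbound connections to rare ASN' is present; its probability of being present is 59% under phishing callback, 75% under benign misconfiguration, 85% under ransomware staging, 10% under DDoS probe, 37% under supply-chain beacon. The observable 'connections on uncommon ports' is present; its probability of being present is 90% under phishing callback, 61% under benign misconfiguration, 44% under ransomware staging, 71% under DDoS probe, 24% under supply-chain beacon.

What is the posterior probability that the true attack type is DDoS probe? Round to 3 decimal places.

0.117

Multiply each prior by the joint likelihood of the observable pattern:
  phishing callback: 0.08 × 0.60 × 0.59 × 0.90 = 0.025488
  benign misconfiguration: 0.25 × 0.07 × 0.75 × 0.61 = 0.0080063
  ransomware staging: 0.09 × 0.92 × 0.85 × 0.44 = 0.030967
  DDoS probe: 0.18 × 0.81 × 0.10 × 0.71 = 0.010352
  supply-chain beacon: 0.40 × 0.38 × 0.37 × 0.24 = 0.013498
Marginal likelihood of the evidence = 0.088311.
P(DDoS probe | evidence) = 0.010352 / 0.088311 ≈ 0.117.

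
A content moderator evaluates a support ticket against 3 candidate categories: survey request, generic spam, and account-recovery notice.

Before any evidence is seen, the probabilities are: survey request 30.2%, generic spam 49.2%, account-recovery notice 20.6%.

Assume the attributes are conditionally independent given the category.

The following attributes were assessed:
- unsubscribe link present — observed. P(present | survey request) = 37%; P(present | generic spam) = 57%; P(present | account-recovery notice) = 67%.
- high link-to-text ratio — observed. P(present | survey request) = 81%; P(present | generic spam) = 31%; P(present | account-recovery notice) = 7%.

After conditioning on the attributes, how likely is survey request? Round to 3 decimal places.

0.484

Multiply each prior by the joint likelihood of the attribute pattern:
  survey request: 0.302 × 0.37 × 0.81 = 0.090509
  generic spam: 0.492 × 0.57 × 0.31 = 0.086936
  account-recovery notice: 0.206 × 0.67 × 0.07 = 0.0096614
Normalizing constant Z = 0.090509 + 0.086936 + 0.0096614 = 0.18711.
P(survey request | evidence) = 0.090509 / 0.18711 ≈ 0.484.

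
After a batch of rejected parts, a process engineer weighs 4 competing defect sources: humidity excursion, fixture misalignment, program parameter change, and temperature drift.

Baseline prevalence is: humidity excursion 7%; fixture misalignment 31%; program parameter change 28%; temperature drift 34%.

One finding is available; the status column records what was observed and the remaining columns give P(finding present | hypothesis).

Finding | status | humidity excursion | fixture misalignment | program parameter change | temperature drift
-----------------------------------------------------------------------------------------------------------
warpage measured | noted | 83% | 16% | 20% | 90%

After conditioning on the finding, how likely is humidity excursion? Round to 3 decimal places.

0.124

By Bayes' rule, the unnormalized weight for each hypothesis is prior × likelihood:
  humidity excursion: 0.07 × 0.83 = 0.0581
  fixture misalignment: 0.31 × 0.16 = 0.0496
  program parameter change: 0.28 × 0.20 = 0.056
  temperature drift: 0.34 × 0.90 = 0.306
Marginal likelihood of the evidence = 0.4697.
P(humidity excursion | evidence) = 0.0581 / 0.4697 ≈ 0.124.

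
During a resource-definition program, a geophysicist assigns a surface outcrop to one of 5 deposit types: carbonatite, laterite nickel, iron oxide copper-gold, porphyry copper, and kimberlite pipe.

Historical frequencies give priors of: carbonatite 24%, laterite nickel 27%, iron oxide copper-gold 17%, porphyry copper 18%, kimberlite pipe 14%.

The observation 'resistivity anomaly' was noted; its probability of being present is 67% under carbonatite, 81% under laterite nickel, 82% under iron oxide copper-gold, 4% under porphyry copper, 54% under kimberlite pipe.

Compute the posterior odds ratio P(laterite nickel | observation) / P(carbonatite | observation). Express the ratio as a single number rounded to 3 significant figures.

1.36

Unnormalized posterior weight (prior times the observation likelihood) for each of the two hypotheses:
  laterite nickel: 0.27 × 0.81 = 0.2187
  carbonatite: 0.24 × 0.67 = 0.1608
Odds(laterite nickel : carbonatite) = 0.2187 / 0.1608 ≈ 1.36.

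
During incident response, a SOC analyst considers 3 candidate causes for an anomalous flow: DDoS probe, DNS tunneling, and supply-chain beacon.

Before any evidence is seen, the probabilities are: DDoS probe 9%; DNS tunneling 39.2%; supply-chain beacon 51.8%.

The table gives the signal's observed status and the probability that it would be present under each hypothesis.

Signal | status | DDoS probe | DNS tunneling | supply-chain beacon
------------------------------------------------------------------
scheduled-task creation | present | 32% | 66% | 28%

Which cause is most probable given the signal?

DNS tunneling

By Bayes' rule, the unnormalized weight for each hypothesis is prior × likelihood:
  DDoS probe: 0.090 × 0.32 = 0.0288
  DNS tunneling: 0.392 × 0.66 = 0.25872
  supply-chain beacon: 0.518 × 0.28 = 0.14504
Normalizing constant Z = 0.0288 + 0.25872 + 0.14504 = 0.43256.
P(DDoS probe | evidence) ≈ 0.0288 / 0.43256 ≈ 0.067
P(DNS tunneling | evidence) ≈ 0.25872 / 0.43256 ≈ 0.598
P(supply-chain beacon | evidence) ≈ 0.14504 / 0.43256 ≈ 0.335
The largest is 0.598, so DNS tunneling is most probable.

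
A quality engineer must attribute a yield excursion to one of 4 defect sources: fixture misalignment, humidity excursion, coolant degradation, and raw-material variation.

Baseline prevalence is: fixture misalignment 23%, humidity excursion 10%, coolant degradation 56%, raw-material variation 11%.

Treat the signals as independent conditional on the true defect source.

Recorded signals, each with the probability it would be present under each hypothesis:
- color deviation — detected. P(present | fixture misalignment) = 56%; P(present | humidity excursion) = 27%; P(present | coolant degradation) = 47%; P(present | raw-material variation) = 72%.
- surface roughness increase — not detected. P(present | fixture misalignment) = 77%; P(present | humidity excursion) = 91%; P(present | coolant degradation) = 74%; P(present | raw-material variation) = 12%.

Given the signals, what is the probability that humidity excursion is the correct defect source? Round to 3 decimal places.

By Bayes' rule with conditional independence, the unnormalized weight for each hypothesis is prior × ∏ likelihoods (using 1 − P(present | H) for each absent signal):
  fixture misalignment: 0.23 × 0.56 × (1 − 0.77) = 0.029624
  humidity excursion: 0.10 × 0.27 × (1 − 0.91) = 0.00243
  coolant degradation: 0.56 × 0.47 × (1 − 0.74) = 0.068432
  raw-material variation: 0.11 × 0.72 × (1 − 0.12) = 0.069696
The unnormalized weights sum to 0.17018.
P(humidity excursion | evidence) = 0.00243 / 0.17018 ≈ 0.014.

0.014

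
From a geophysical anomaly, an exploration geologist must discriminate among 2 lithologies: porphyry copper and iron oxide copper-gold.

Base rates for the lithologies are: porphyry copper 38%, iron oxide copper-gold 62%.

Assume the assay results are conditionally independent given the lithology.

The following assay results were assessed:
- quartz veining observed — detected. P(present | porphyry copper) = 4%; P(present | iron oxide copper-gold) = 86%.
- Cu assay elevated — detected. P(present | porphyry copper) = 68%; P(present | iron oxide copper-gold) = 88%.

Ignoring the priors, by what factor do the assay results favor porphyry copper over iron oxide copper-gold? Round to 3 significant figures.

0.0359

The Bayes factor is the ratio of the joint likelihoods of the assay result pattern under the two hypotheses.
  porphyry copper: 0.04 × 0.68 = 0.0272
  iron oxide copper-gold: 0.86 × 0.88 = 0.7568
Bayes factor = 0.0272 / 0.7568 ≈ 0.0359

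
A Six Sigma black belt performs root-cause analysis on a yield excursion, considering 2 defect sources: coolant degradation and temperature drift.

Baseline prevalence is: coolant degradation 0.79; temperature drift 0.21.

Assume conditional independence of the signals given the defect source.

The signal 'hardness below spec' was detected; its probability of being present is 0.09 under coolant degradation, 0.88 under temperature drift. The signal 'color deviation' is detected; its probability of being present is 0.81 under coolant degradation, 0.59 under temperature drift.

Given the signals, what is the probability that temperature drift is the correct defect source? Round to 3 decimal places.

0.654

By Bayes' rule with conditional independence, the unnormalized weight for each hypothesis is prior × ∏ likelihoods:
  coolant degradation: 0.79 × 0.09 × 0.81 = 0.057591
  temperature drift: 0.21 × 0.88 × 0.59 = 0.10903
Marginal likelihood of the evidence = 0.16662.
P(temperature drift | evidence) = 0.10903 / 0.16662 ≈ 0.654.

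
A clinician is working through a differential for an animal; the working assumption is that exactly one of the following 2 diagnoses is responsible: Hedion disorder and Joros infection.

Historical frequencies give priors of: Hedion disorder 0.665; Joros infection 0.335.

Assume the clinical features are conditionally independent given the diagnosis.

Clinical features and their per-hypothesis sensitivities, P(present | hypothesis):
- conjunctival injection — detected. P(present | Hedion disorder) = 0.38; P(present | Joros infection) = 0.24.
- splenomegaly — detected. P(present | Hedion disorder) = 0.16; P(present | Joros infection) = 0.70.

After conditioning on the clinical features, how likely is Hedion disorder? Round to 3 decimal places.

For each hypothesis, the unnormalized posterior weight is prior × product of the clinical feature likelihoods:
  Hedion disorder: 0.665 × 0.38 × 0.16 = 0.040432
  Joros infection: 0.335 × 0.24 × 0.70 = 0.05628
Marginal likelihood of the evidence = 0.096712.
P(Hedion disorder | evidence) = 0.040432 / 0.096712 ≈ 0.418.

0.418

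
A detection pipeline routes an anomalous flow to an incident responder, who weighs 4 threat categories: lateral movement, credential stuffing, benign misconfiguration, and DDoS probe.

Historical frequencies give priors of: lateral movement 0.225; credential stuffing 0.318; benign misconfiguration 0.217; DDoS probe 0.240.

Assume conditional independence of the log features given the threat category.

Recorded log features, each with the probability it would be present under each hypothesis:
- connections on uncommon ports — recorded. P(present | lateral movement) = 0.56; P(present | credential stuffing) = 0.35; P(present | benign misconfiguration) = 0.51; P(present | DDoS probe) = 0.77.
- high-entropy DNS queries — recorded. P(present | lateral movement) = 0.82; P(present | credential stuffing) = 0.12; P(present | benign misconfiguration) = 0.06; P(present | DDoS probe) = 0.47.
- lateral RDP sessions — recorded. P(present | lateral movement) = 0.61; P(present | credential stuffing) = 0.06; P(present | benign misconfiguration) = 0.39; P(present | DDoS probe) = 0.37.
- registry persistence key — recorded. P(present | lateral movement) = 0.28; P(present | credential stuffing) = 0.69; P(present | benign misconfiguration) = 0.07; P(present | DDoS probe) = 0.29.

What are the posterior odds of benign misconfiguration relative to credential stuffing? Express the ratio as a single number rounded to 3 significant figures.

Posterior odds equal prior odds times the likelihood ratio; only the two competing hypotheses matter.
  benign misconfiguration: 0.217 × 0.51 × 0.06 × 0.39 × 0.07 = 0.00018128
  credential stuffing: 0.318 × 0.35 × 0.12 × 0.06 × 0.69 = 0.00055294
Odds(benign misconfiguration : credential stuffing) = 0.00018128 / 0.00055294 ≈ 0.328.

0.328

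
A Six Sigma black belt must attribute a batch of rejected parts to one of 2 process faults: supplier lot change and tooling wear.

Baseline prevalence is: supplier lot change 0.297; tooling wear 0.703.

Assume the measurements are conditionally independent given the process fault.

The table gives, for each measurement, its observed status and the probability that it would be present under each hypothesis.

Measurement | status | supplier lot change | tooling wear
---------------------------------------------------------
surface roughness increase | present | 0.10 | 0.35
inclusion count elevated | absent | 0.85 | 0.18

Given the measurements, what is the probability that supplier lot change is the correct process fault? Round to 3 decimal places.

0.022

By Bayes' rule with conditional independence, the unnormalized weight for each hypothesis is prior × ∏ likelihoods (using 1 − P(present | H) for each absent measurement):
  supplier lot change: 0.297 × 0.10 × (1 − 0.85) = 0.004455
  tooling wear: 0.703 × 0.35 × (1 − 0.18) = 0.20176
Normalizing constant Z = 0.004455 + 0.20176 = 0.20622.
P(supplier lot change | evidence) = 0.004455 / 0.20622 ≈ 0.022.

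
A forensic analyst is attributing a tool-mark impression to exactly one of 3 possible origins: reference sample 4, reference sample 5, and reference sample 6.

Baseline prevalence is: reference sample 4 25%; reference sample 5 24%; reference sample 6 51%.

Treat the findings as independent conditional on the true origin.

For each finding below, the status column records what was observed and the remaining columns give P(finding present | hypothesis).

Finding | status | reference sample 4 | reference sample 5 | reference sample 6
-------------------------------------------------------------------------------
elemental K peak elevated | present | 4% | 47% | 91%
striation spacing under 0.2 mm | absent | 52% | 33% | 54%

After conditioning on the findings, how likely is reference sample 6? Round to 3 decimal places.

By Bayes' rule with conditional independence, the unnormalized weight for each hypothesis is prior × ∏ likelihoods (using 1 − P(present | H) for each absent finding):
  reference sample 4: 0.25 × 0.04 × (1 − 0.52) = 0.0048
  reference sample 5: 0.24 × 0.47 × (1 − 0.33) = 0.075576
  reference sample 6: 0.51 × 0.91 × (1 − 0.54) = 0.21349
The unnormalized weights sum to 0.29386.
P(reference sample 6 | evidence) = 0.21349 / 0.29386 ≈ 0.726.

0.726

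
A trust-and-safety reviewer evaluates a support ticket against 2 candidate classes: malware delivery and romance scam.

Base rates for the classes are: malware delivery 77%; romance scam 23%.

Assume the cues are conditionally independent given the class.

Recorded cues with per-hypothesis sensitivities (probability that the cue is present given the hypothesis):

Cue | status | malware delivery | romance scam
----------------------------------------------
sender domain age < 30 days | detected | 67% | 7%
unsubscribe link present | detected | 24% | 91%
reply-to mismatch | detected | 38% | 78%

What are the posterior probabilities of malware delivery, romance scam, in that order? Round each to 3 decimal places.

Multiply each prior by the joint likelihood of the cue pattern:
  malware delivery: 0.77 × 0.67 × 0.24 × 0.38 = 0.04705
  romance scam: 0.23 × 0.07 × 0.91 × 0.78 = 0.011428
Marginal likelihood of the evidence = 0.058478.
P(malware delivery | evidence) = 0.04705 / 0.058478 ≈ 0.805
P(romance scam | evidence) = 0.011428 / 0.058478 ≈ 0.195

0.805, 0.195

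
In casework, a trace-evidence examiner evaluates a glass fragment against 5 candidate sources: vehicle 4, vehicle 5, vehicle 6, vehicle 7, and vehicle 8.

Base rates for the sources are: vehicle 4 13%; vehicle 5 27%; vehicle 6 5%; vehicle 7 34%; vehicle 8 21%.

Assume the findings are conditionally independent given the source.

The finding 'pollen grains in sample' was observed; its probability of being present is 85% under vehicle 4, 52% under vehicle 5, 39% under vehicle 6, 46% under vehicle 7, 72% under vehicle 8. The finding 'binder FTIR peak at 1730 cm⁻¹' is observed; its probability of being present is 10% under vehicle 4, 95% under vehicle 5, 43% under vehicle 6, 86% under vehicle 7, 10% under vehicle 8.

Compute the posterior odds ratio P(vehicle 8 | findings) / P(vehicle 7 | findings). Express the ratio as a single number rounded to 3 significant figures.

0.112

Posterior odds equal prior odds times the likelihood ratio; only the two competing hypotheses matter.
  vehicle 8: 0.21 × 0.72 × 0.10 = 0.01512
  vehicle 7: 0.34 × 0.46 × 0.86 = 0.1345
Posterior odds = 0.01512 / 0.1345 ≈ 0.112.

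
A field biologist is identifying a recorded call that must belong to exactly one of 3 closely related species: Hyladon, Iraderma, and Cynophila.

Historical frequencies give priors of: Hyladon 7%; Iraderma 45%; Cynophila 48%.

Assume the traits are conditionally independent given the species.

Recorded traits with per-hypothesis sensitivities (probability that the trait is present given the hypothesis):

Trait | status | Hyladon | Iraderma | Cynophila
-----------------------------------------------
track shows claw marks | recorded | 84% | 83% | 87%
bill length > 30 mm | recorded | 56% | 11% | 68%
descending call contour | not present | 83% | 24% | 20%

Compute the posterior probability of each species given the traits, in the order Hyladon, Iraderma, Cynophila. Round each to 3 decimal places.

Multiply each prior by the joint likelihood of the trait pattern (using 1 − P(present | H) for each absent trait):
  Hyladon: 0.07 × 0.84 × 0.56 × (1 − 0.83) = 0.0055978
  Iraderma: 0.45 × 0.83 × 0.11 × (1 − 0.24) = 0.031225
  Cynophila: 0.48 × 0.87 × 0.68 × (1 − 0.20) = 0.22717
Normalizing constant Z = 0.0055978 + 0.031225 + 0.22717 = 0.264.
P(Hyladon | evidence) = 0.0055978 / 0.264 ≈ 0.021
P(Iraderma | evidence) = 0.031225 / 0.264 ≈ 0.118
P(Cynophila | evidence) = 0.22717 / 0.264 ≈ 0.861

0.021, 0.118, 0.861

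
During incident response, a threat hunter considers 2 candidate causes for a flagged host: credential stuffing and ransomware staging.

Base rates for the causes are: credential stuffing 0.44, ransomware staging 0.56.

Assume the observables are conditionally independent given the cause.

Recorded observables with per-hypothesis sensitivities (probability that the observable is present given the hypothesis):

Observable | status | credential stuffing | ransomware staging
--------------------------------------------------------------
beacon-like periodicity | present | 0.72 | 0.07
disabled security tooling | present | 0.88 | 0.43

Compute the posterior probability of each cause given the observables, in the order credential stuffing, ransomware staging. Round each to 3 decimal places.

0.943, 0.057

By Bayes' rule with conditional independence, the unnormalized weight for each hypothesis is prior × ∏ likelihoods:
  credential stuffing: 0.44 × 0.72 × 0.88 = 0.27878
  ransomware staging: 0.56 × 0.07 × 0.43 = 0.016856
The unnormalized weights sum to 0.29564.
P(credential stuffing | evidence) = 0.27878 / 0.29564 ≈ 0.943
P(ransomware staging | evidence) = 0.016856 / 0.29564 ≈ 0.057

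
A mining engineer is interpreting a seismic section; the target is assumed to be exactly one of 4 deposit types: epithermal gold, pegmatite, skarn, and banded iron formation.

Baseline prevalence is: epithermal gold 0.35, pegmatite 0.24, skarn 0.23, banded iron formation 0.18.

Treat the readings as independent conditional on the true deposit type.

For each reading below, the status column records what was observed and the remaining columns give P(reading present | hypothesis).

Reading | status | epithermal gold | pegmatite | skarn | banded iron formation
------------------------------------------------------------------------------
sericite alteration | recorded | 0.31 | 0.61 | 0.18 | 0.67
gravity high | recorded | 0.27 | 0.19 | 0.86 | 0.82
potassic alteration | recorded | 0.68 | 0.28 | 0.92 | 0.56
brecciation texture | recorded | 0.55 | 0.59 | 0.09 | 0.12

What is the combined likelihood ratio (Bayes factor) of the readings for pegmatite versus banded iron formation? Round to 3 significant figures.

0.519

The Bayes factor is the ratio of the joint likelihoods of the reading pattern under the two hypotheses.
  pegmatite: 0.61 × 0.19 × 0.28 × 0.59 = 0.019147
  banded iron formation: 0.67 × 0.82 × 0.56 × 0.12 = 0.03692
Bayes factor = 0.019147 / 0.03692 ≈ 0.519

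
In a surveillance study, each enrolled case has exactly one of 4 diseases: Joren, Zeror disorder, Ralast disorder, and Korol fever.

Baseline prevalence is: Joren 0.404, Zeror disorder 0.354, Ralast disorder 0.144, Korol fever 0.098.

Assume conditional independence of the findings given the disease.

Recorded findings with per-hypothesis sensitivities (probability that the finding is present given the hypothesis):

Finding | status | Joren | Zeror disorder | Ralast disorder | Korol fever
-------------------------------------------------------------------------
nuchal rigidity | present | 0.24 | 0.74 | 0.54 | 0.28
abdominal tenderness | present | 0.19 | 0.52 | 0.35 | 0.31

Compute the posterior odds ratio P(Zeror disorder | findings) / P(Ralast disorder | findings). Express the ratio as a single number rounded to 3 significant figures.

5.01

Posterior odds equal prior odds times the likelihood ratio; only the two competing hypotheses matter.
  Zeror disorder: 0.354 × 0.74 × 0.52 = 0.13622
  Ralast disorder: 0.144 × 0.54 × 0.35 = 0.027216
Odds(Zeror disorder : Ralast disorder) = 0.13622 / 0.027216 ≈ 5.01.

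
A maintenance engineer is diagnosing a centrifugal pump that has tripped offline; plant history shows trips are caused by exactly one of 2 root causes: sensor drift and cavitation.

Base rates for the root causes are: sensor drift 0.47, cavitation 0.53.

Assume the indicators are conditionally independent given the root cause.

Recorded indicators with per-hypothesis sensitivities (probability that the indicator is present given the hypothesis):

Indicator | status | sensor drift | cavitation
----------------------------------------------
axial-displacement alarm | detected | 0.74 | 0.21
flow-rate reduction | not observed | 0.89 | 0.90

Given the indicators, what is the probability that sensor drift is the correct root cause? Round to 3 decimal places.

0.775

For each hypothesis, the unnormalized posterior weight is prior × product of the indicator likelihoods (using 1 − P(present | H) for each absent indicator):
  sensor drift: 0.47 × 0.74 × (1 − 0.89) = 0.038258
  cavitation: 0.53 × 0.21 × (1 − 0.90) = 0.01113
Marginal likelihood of the evidence = 0.049388.
P(sensor drift | evidence) = 0.038258 / 0.049388 ≈ 0.775.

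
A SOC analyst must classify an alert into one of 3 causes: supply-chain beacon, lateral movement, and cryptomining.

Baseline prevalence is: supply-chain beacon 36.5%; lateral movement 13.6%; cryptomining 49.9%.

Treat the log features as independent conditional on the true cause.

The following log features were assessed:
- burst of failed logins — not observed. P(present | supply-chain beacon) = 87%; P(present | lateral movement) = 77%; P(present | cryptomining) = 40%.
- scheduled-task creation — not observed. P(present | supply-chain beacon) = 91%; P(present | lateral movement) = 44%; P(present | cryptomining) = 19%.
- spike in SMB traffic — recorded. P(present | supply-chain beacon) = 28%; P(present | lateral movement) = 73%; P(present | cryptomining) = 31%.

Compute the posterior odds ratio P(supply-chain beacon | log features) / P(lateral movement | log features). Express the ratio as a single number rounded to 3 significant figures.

Unnormalized posterior weight (prior times the log feature likelihoods) for each of the two hypotheses (using 1 − P(present | H) for each absent log feature):
  supply-chain beacon: 0.365 × (1 − 0.87) × (1 − 0.91) × 0.28 = 0.0011957
  lateral movement: 0.136 × (1 − 0.77) × (1 − 0.44) × 0.73 = 0.012787
Odds(supply-chain beacon : lateral movement) = 0.0011957 / 0.012787 ≈ 0.0935.

0.0935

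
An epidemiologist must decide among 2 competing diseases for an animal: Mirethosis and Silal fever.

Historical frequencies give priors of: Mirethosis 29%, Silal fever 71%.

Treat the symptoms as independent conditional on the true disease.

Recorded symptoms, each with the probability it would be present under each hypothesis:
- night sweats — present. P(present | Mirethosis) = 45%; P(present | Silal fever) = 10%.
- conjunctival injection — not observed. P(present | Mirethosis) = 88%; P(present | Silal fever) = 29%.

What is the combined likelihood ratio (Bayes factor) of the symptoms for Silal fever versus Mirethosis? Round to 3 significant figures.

1.31

Joint likelihood of the symptom pattern under each hypothesis (using 1 − P(present | H) for each absent symptom):
  Silal fever: 0.10 × (1 − 0.29) = 0.071
  Mirethosis: 0.45 × (1 − 0.88) = 0.054
Bayes factor = 0.071 / 0.054 ≈ 1.31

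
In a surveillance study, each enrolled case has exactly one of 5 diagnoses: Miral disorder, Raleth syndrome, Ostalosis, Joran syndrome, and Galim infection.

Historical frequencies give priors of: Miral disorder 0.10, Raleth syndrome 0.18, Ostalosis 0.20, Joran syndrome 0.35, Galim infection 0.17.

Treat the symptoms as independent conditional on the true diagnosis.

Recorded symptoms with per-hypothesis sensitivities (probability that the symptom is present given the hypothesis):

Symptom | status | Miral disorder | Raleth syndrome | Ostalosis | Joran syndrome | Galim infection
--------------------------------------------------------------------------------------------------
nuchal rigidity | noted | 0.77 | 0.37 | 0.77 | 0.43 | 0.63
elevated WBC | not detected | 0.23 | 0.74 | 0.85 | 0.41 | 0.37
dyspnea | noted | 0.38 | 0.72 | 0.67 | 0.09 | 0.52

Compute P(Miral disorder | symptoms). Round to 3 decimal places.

0.241

Multiply each prior by the joint likelihood of the symptom pattern (using 1 − P(present | H) for each absent symptom):
  Miral disorder: 0.10 × 0.77 × (1 − 0.23) × 0.38 = 0.02253
  Raleth syndrome: 0.18 × 0.37 × (1 − 0.74) × 0.72 = 0.012468
  Ostalosis: 0.20 × 0.77 × (1 − 0.85) × 0.67 = 0.015477
  Joran syndrome: 0.35 × 0.43 × (1 − 0.41) × 0.09 = 0.0079916
  Galim infection: 0.17 × 0.63 × (1 − 0.37) × 0.52 = 0.035086
Marginal likelihood of the evidence = 0.093552.
P(Miral disorder | evidence) = 0.02253 / 0.093552 ≈ 0.241.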